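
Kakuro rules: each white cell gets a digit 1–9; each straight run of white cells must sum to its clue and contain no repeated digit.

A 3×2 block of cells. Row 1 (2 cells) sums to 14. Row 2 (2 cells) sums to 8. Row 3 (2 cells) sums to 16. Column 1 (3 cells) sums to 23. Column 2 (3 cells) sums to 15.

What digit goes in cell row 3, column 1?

16 in 2 cells must be {7,9}; 23 in 3 cells must be {6,8,9}.
The 8 across and the 23 down share only 6, so (2,1) = 6.
(2,2) = 8 − 6 = 2 completes the 8 across.
Given what's placed, (3,1) must be 9 to fit the 16 across and 23 down.
(3,2) = 16 − 9 = 7 completes the 16 across.
(1,1) = 23 − 15 = 8 completes the 23 down.
(1,2) = 14 − 8 = 6 completes the 14 across.

9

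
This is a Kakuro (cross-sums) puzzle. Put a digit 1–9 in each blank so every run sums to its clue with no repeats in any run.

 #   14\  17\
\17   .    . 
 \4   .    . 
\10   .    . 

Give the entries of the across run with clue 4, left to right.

1, 3

17 in 2 cells must be {8,9}; 4 in 2 cells must be {1,3}.
Nothing is forced directly, so branch on R2C1, whose candidates are 1 or 3. If R2C1 = 3: that forces R1C1 = 9, R1C2 = 8, after which R2C2 would have to be in {1} for the 4 across but in {2,3,4,5,6,7} for the 17 down — contradiction. So R2C1 = 1.
R2C2 = 4 − 1 = 3 completes the 4 across.
Nothing is forced directly, so branch on R1C1, whose candidates are 8 or 9. If R1C1 = 8: that forces R1C2 = 9, after which R3C1 would have to be in {1,2,3,4,6,7,8,9} for the 10 across but in {5} for the 14 down — contradiction. So R1C1 = 9.
R1C2 = 17 − 9 = 8 completes the 17 across.
R3C1 = 14 − 10 = 4 completes the 14 down.
R3C2 = 10 − 4 = 6 completes the 10 across.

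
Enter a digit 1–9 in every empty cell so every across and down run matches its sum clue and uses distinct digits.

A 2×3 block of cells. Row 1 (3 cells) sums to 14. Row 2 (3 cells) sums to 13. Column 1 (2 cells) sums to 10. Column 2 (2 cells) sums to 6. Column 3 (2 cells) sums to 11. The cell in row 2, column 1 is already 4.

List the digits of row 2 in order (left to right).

4 1 8

(1,1) = 10 − 4 = 6 completes the 10 down.
Nothing is forced directly, so branch on (2,2), whose candidates are 1 or 2. If (2,2) = 2: then (1,2) would have to be in {1,3,5,7} for the 14 across but in {4} for the 6 down — contradiction. So (2,2) = 1.
(1,2) = 6 − 1 = 5 completes the 6 down.
(1,3) = 14 − 11 = 3 completes the 14 across.
(2,3) = 13 − 5 = 8 completes the 13 across.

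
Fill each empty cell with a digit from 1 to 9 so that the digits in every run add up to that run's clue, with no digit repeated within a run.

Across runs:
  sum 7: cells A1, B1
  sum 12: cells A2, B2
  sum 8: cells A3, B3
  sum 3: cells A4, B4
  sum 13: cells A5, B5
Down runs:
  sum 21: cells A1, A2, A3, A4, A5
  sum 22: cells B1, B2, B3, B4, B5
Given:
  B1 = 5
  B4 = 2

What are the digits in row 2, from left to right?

4, 8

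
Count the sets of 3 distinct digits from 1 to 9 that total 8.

2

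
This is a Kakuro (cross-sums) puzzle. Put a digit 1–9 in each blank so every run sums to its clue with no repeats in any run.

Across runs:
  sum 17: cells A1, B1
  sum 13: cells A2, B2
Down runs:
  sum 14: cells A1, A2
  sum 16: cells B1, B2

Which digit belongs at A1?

8

17 in 2 cells must be {8,9}; 16 in 2 cells must be {7,9}.
The 17 across and the 16 down share only 9, so B1 = 9.
B2 = 16 − 9 = 7 completes the 16 down.
A1 = 17 − 9 = 8 completes the 17 across.
A2 = 13 − 7 = 6 completes the 13 across.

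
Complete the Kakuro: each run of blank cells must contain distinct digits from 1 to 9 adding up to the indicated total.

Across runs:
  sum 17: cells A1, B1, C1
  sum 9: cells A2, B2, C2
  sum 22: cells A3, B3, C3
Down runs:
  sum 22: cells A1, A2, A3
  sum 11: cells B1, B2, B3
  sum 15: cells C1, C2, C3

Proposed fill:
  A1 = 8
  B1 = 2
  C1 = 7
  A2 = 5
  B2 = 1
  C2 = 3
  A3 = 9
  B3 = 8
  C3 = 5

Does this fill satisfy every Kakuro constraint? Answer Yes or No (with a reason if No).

Across: 8+2+7=17; 5+1+3=9; 9+8+5=22. Down: 8+5+9=22; 2+1+8=11; 7+3+5=15. No digit repeats within any run.

Yes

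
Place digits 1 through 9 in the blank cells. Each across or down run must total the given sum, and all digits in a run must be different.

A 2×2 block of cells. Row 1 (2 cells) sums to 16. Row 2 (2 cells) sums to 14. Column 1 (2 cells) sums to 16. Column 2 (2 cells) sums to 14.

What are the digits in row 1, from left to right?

7, 9

16 in 2 cells must be {7,9}.
The 16 across and the 14 down share only 9, so (1,2) = 9.
The 14 across and the 16 down share only 9, so (2,1) = 9.
(2,2) = 14 − 9 = 5 completes the 14 across.
(1,1) = 16 − 9 = 7 completes the 16 across.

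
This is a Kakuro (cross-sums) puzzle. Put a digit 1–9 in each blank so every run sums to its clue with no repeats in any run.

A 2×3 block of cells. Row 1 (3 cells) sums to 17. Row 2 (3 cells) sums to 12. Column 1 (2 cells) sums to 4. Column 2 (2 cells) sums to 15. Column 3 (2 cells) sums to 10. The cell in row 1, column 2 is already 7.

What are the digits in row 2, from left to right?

4 in 2 cells must be {1,3}.
Given what's placed, (1,1) must be 1 to fit the 17 across and 4 down.
(1,3) = 17 − 8 = 9 completes the 17 across.
(2,1) = 4 − 1 = 3 completes the 4 down.
(2,2) = 15 − 7 = 8 completes the 15 down.
(2,3) = 12 − 11 = 1 completes the 12 across.

3 8 1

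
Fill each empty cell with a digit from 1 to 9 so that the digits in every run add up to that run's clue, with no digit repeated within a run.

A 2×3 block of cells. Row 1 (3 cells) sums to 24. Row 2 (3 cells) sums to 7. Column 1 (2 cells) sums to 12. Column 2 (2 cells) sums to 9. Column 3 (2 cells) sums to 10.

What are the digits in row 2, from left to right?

4 2 1

24 in 3 cells must be {7,8,9}; 7 in 3 cells must be {1,2,4}.
The 7 across and the 12 down share only 4, so (2,1) = 4.
(1,1) = 12 − 4 = 8 completes the 12 down.
Given what's placed, (1,2) must be 7 to fit the 24 across and 9 down.
(1,3) = 24 − 15 = 9 completes the 24 across.
(2,2) = 9 − 7 = 2 completes the 9 down.
(2,3) = 7 − 6 = 1 completes the 7 across.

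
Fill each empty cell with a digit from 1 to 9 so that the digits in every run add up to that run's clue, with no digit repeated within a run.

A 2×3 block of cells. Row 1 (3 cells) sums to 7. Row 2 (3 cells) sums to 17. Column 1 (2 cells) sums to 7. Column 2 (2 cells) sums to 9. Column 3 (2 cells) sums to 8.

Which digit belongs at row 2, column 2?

7 in 3 cells must be {1,2,4}.
Nothing is forced directly, so branch on (1,1), whose candidates are 1 or 2 or 4. If (1,1) = 1: that forces (1,3) = 2, (2,1) = 6, after which (2,3) would have to be in {2,3,4,7,8,9} for the 17 across but in {6} for the 8 down — contradiction. If (1,1) = 2: that forces (1,3) = 1, (2,1) = 5, after which (2,3) would have to be in {3,4,8,9} for the 17 across but in {7} for the 8 down — contradiction. So (1,1) = 4.
(2,1) = 7 − 4 = 3 completes the 7 down.
Nothing is forced directly, so branch on (2,3), whose candidates are 5 or 6. If (2,3) = 5: then (1,3) would have to be in {1,2} for the 7 across but in {3} for the 8 down — contradiction. So (2,3) = 6.
(1,3) = 8 − 6 = 2 completes the 8 down.
(2,2) = 17 − 9 = 8 completes the 17 across.
(1,2) = 7 − 6 = 1 completes the 7 across.

8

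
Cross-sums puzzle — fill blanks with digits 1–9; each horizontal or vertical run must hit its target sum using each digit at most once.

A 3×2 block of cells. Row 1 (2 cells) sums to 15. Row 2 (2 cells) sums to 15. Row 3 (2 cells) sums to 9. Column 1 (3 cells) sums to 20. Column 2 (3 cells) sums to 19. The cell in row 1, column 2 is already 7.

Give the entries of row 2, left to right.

7 8

(1,1) = 15 − 7 = 8 completes the 15 across.
Nothing is forced directly, so branch on (2,1), whose candidates are 7 or 9. If (2,1) = 9: then (2,2) would have to be in {6} for the 15 across but in {3,4,8,9} for the 19 down — contradiction. So (2,1) = 7.
(2,2) = 15 − 7 = 8 completes the 15 across.
(3,1) = 20 − 15 = 5 completes the 20 down.
(3,2) = 9 − 5 = 4 completes the 9 across.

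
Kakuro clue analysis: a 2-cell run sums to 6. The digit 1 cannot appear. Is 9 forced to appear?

The only way to make 6 from 2 distinct digits under that restriction is {2,4}, which does not contain 9.

No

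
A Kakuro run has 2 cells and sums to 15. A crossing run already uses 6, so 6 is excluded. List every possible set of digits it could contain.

2 distinct digits from 1–9 sum between 3 and 17.
Dropping sets that contain 6.
Only one set works: {7,8}.

{7,8}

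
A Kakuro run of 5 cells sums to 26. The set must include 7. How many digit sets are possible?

6

5 distinct digits from 1–9 sum between 15 and 35.
Keeping only sets containing 7.
Enumerating: {1,3,6,7,9}, {1,4,5,7,9}, {1,4,6,7,8}, {2,3,5,7,9}, {2,3,6,7,8}, {2,4,5,7,8}.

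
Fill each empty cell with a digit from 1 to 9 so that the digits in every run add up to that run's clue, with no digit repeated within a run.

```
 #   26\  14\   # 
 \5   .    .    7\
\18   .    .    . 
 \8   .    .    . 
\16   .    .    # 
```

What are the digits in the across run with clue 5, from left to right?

4, 1

16 in 2 cells must be {7,9}.
Only 7 fits R4C2 under both its across sum 16 and down sum 14.
R4C1 = 16 − 7 = 9 completes the 16 across.
Nothing is forced directly, so branch on R1C1, whose candidates are 2 or 3 or 4. If R1C1 = 2: then R1C2 would have to be in {3} for the 5 across but in {1,2,4} for the 14 down — contradiction. If R1C1 = 3: that forces R1C2 = 2, after which R3C1 would have to be in {1,2,3,4,5} for the 8 across but in {6,8} for the 26 down — contradiction. So R1C1 = 4.
R1C2 = 5 − 4 = 1 completes the 5 across.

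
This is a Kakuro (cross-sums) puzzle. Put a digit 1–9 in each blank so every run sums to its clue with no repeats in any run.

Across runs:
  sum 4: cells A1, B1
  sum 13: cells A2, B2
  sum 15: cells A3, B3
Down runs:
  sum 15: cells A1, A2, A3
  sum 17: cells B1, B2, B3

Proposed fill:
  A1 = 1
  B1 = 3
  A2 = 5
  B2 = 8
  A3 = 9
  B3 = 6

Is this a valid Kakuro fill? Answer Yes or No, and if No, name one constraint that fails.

Yes

Across: 1+3=4; 5+8=13; 9+6=15. Down: 1+5+9=15; 3+8+6=17. No digit repeats within any run.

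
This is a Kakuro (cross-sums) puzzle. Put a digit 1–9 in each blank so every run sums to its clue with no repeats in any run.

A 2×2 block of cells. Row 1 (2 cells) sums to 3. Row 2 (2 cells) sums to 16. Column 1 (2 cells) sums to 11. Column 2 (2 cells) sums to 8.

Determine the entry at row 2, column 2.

7

3 in 2 cells must be {1,2}; 16 in 2 cells must be {7,9}.
The 3 across and the 11 down share only 2, so (1,1) = 2.
(1,2) = 3 − 2 = 1 completes the 3 across.
(2,1) = 11 − 2 = 9 completes the 11 down.
(2,2) = 16 − 9 = 7 completes the 16 across.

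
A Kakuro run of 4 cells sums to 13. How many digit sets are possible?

4 distinct digits from 1–9 sum between 10 and 30.
Enumerating: {1,2,3,7}, {1,2,4,6}, {1,3,4,5}.

3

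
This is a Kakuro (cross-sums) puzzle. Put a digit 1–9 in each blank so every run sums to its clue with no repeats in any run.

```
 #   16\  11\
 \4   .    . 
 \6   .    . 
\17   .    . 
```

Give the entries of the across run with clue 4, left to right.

3 1

4 in 2 cells must be {1,3}; 17 in 2 cells must be {8,9}.
The 17 across and the 11 down share only 8, so R3C2 = 8.
Given what's placed, R1C2 must be 1 to fit the 4 across and 11 down.
R2C2 = 11 − 9 = 2 completes the 11 down.
R3C1 = 17 − 8 = 9 completes the 17 across.
R1C1 = 4 − 1 = 3 completes the 4 across.
R2C1 = 6 − 2 = 4 completes the 6 across.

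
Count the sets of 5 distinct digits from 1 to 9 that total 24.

11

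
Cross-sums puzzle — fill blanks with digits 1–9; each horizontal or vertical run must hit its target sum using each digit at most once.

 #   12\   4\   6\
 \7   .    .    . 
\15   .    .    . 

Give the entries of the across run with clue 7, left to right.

4, 1, 2

7 in 3 cells must be {1,2,4}; 4 in 2 cells must be {1,3}.
The 7 across and the 12 down share only 4, so R1C1 = 4.
Given what's placed, R1C2 must be 1 to fit the 7 across and 4 down.
R1C3 = 7 − 5 = 2 completes the 7 across.
R2C1 = 12 − 4 = 8 completes the 12 down.
R2C2 = 4 − 1 = 3 completes the 4 down.
R2C3 = 15 − 11 = 4 completes the 15 across.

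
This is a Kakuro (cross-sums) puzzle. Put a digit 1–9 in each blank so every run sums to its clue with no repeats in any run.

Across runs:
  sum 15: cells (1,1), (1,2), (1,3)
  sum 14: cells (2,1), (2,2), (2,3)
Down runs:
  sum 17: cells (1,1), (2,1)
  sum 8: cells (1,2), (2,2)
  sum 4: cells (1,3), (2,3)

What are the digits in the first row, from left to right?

8, 6, 1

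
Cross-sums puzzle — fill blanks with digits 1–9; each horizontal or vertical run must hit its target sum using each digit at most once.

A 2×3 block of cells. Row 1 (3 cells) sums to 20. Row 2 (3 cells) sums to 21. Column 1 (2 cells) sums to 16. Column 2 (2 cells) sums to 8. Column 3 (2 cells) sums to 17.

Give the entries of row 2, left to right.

16 in 2 cells must be {7,9}; 17 in 2 cells must be {8,9}.
Nothing is forced directly, so branch on (1,3), whose candidates are 8 or 9. If (1,3) = 9: that forces (1,1) = 7, after which (1,2) would have to be in {4} for the 20 across but in {1,2,3,5,6,7} for the 8 down — contradiction. So (1,3) = 8.
(2,3) = 17 − 8 = 9 completes the 17 down.
Given what's placed, (2,1) must be 7 to fit the 21 across and 16 down.
(2,2) = 21 − 16 = 5 completes the 21 across.
(1,1) = 16 − 7 = 9 completes the 16 down.
(1,2) = 20 − 17 = 3 completes the 20 across.

7, 5, 9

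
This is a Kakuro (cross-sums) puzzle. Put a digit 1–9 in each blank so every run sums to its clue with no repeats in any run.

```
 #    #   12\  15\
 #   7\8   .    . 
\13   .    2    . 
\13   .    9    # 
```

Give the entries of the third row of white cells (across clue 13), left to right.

4 9

R1C2 = 12 − 11 = 1 completes the 12 down.
R1C3 = 8 − 1 = 7 completes the 8 across.
R2C3 = 15 − 7 = 8 completes the 15 down.
R3C1 = 13 − 9 = 4 completes the 13 across.
R2C1 = 13 − 10 = 3 completes the 13 across.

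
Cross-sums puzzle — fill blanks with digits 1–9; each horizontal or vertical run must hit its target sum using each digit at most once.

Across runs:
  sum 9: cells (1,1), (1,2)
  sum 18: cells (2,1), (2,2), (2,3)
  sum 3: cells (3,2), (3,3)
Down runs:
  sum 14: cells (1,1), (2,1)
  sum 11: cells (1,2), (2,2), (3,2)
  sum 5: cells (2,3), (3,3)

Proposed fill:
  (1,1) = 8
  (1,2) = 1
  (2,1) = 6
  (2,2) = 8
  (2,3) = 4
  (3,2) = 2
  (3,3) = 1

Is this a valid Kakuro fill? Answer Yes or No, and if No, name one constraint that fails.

Across: 8+1=9; 6+8+4=18; 2+1=3. Down: 8+6=14; 1+8+2=11; 4+1=5. No digit repeats within any run.

Yes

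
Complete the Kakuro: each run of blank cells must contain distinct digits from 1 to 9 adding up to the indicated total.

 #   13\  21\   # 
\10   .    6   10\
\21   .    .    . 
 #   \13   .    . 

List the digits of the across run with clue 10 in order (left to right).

R1C1 = 10 − 6 = 4 completes the 10 across.
R2C1 = 13 − 4 = 9 completes the 13 down.
No cell is forced outright now. R2C2 can only be 7 or 8 (the digits allowed by both its 21 across and its 21 down). If R2C2 = 7: then R2C3 would have to be in {5} for the 21 across but in {1,2,3,4,6,7,8,9} for the 10 down — contradiction. So R2C2 = 8.
R2C3 = 21 − 17 = 4 completes the 21 across.
R3C2 = 21 − 14 = 7 completes the 21 down.
R3C3 = 13 − 7 = 6 completes the 13 across.

4 6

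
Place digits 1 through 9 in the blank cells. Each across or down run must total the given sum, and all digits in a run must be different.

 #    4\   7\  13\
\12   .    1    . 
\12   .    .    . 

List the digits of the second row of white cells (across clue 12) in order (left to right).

1, 6, 5

4 in 2 cells must be {1,3}.
R1C1 = 3: the only remaining digit allowed by both the 12 across and the 4 down.
R1C3 = 12 − 4 = 8 completes the 12 across.
R2C1 = 4 − 3 = 1 completes the 4 down.
R2C2 = 7 − 1 = 6 completes the 7 down.
R2C3 = 12 − 7 = 5 completes the 12 across.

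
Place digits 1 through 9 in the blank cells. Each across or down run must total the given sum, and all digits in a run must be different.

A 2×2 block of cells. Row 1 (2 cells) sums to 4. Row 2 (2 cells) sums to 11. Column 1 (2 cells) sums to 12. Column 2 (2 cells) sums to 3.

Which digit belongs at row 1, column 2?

1

4 in 2 cells must be {1,3}; 3 in 2 cells must be {1,2}.
The 4 across and the 12 down share only 3, so (1,1) = 3.
(1,2) = 4 − 3 = 1 completes the 4 across.
(2,1) = 12 − 3 = 9 completes the 12 down.
(2,2) = 11 − 9 = 2 completes the 11 across.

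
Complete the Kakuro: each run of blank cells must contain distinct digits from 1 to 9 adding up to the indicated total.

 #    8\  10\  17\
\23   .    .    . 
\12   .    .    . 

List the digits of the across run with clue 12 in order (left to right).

2, 1, 9

23 in 3 cells must be {6,8,9}; 17 in 2 cells must be {8,9}.
The 23 across and the 8 down share only 6, so R1C1 = 6.
R2C1 = 8 − 6 = 2 completes the 8 down.
Given what's placed, R2C3 must be 9 to fit the 12 across and 17 down.
R1C3 = 17 − 9 = 8 completes the 17 down.
R2C2 = 12 − 11 = 1 completes the 12 across.
R1C2 = 23 − 14 = 9 completes the 23 across.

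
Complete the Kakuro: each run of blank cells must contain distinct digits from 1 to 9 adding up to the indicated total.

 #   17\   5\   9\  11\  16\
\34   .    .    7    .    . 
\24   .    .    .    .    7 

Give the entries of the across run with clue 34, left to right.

34 in 5 cells must be {4,6,7,8,9}; 17 in 2 cells must be {8,9}; 16 in 2 cells must be {7,9}.
Given what's placed, R1C2 must be 4 to fit the 34 across and 5 down.
R1C5 = 16 − 7 = 9 completes the 16 down.
R2C2 = 5 − 4 = 1 completes the 5 down.
R2C3 = 9 − 7 = 2 completes the 9 down.
R1C1 = 8: the only remaining digit allowed by both the 34 across and the 17 down.
R1C4 = 34 − 28 = 6 completes the 34 across.

8 4 7 6 9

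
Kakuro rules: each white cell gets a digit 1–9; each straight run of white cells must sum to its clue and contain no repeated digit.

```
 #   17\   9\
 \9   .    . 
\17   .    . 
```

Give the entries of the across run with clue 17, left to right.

9, 8

17 in 2 cells must be {8,9}.
The 9 across and the 17 down share only 8, so R1C1 = 8.
R1C2 = 9 − 8 = 1 completes the 9 across.
R2C1 = 17 − 8 = 9 completes the 17 down.
R2C2 = 17 − 9 = 8 completes the 17 across.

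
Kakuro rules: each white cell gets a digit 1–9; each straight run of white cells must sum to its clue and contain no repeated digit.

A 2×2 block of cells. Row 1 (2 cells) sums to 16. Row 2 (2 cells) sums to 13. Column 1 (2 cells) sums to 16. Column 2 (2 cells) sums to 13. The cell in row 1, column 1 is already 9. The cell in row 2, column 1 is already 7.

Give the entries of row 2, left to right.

7, 6

16 in 2 cells must be {7,9}.
(1,2) = 16 − 9 = 7 completes the 16 across.
(2,2) = 13 − 7 = 6 completes the 13 across.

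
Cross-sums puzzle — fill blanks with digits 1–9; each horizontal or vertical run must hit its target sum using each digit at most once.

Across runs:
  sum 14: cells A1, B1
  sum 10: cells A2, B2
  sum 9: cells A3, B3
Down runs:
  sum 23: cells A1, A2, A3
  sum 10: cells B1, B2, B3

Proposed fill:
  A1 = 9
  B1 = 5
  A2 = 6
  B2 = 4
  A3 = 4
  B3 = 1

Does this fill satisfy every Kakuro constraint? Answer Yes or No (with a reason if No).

No — the down run A1–A3 sums to 19, not 23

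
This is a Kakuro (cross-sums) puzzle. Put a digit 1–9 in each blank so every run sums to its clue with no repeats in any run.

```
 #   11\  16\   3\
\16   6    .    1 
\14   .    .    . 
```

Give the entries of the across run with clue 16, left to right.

16 in 2 cells must be {7,9}; 3 in 2 cells must be {1,2}.
R1C2 = 16 − 7 = 9 completes the 16 across.
R2C1 = 11 − 6 = 5 completes the 11 down.
R2C2 = 16 − 9 = 7 completes the 16 down.
R2C3 = 14 − 12 = 2 completes the 14 across.

6, 9, 1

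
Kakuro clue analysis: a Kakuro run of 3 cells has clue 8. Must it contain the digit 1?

Every partition of 8 into 3 distinct digits includes 1: {1,2,5}, {1,3,4}.

Yes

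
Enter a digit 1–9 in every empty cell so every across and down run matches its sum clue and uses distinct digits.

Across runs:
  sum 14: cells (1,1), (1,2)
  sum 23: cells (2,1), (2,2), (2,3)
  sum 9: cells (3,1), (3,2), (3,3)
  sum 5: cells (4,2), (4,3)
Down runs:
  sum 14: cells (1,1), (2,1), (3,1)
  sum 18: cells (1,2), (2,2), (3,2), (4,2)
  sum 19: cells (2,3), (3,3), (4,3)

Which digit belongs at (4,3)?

4

23 in 3 cells must be {6,8,9}.
Nothing is forced directly, so branch on (4,3), whose candidates are 2 or 3 or 4. If (4,3) = 2: then (3,3) would have to be in {1,2,3,4,5,6} for the 9 across but in {8,9} for the 19 down — contradiction. If (4,3) = 3: that forces (2,3) = 9, after which (3,3) would have to be in {1,2,3,4,5,6} for the 9 across but in {7} for the 19 down — contradiction. So (4,3) = 4.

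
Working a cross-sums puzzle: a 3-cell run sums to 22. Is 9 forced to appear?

Yes

Every partition of 22 into 3 distinct digits includes 9: {5,8,9}, {6,7,9}.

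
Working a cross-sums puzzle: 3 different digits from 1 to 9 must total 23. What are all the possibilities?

{6,8,9}

3 distinct digits from 1–9 sum between 6 and 24.
Only one set works: {6,8,9}.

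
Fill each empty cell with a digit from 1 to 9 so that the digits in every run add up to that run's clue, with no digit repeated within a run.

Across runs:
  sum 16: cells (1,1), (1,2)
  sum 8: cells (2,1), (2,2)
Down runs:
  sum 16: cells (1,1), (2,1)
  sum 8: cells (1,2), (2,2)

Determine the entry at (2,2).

1

16 in 2 cells must be {7,9}.
The 16 across and the 8 down share only 7, so (1,2) = 7.
The 8 across and the 16 down share only 7, so (2,1) = 7.
(2,2) = 8 − 7 = 1 completes the 8 across.
(1,1) = 16 − 7 = 9 completes the 16 across.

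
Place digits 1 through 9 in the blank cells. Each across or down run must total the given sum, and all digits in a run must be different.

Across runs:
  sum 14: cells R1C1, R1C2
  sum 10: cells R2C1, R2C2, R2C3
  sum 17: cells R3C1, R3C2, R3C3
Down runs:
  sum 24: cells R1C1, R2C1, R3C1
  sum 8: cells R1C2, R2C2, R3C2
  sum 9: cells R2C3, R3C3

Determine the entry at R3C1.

8

24 in 3 cells must be {7,8,9}.
Only 5 fits R1C2 under both its across sum 14 and down sum 8.
The 10 across and the 24 down share only 7, so R2C1 = 7.
R1C1 = 14 − 5 = 9 completes the 14 across.
R3C1 = 24 − 16 = 8 completes the 24 down.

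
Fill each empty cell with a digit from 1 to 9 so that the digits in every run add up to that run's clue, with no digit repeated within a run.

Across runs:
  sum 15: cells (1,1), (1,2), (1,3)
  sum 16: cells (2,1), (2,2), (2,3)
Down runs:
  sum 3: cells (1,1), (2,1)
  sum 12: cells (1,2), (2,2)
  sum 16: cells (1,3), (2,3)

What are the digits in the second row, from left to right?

3 in 2 cells must be {1,2}; 16 in 2 cells must be {7,9}.
Nothing is forced directly, so branch on (1,3), whose candidates are 7 or 9. If (1,3) = 7: that forces (1,1) = 2, after which (1,2) would have to be in {6} for the 15 across but in {3,4,5,7,8,9} for the 12 down — contradiction. So (1,3) = 9.
(2,3) = 16 − 9 = 7 completes the 16 down.
Given what's placed, (2,1) must be 1 to fit the 16 across and 3 down.
(2,2) = 16 − 8 = 8 completes the 16 across.
(1,1) = 3 − 1 = 2 completes the 3 down.
(1,2) = 15 − 11 = 4 completes the 15 across.

1 8 7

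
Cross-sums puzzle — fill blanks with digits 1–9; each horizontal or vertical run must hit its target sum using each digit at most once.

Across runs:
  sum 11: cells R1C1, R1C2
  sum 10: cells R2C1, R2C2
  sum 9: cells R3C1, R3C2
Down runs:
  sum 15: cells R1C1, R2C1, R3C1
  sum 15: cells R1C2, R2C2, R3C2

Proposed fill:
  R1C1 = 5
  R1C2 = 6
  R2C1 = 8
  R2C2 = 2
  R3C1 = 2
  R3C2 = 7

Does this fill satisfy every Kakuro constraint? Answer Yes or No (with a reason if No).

Yes

Across: 5+6=11; 8+2=10; 2+7=9. Down: 5+8+2=15; 6+2+7=15. No digit repeats within any run.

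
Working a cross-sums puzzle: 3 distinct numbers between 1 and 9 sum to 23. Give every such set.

{6,8,9}

3 distinct digits from 1–9 sum between 6 and 24.
Only one set works: {6,8,9}.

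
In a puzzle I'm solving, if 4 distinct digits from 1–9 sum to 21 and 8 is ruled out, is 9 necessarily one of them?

No

Counterexample: {3,5,6,7} sums to 21 under that restriction without using 9.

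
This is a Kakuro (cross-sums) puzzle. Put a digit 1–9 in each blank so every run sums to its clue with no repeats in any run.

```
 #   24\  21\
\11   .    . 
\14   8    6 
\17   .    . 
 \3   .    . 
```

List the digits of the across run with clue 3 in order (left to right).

1 2

17 in 2 cells must be {8,9}; 3 in 2 cells must be {1,2}.
Given what's placed, R3C1 must be 9 to fit the 17 across and 24 down.
R3C2 = 17 − 9 = 8 completes the 17 across.
R4C2 = 2: the only remaining digit allowed by both the 3 across and the 21 down.
R1C2 = 21 − 16 = 5 completes the 21 down.
R4C1 = 3 − 2 = 1 completes the 3 across.
R1C1 = 11 − 5 = 6 completes the 11 across.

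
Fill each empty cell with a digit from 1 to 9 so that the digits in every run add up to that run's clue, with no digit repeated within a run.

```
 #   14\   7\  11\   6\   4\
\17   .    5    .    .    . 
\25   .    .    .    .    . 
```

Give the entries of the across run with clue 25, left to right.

8, 2, 9, 5, 1

4 in 2 cells must be {1,3}.
R1C1 = 6: the only remaining digit allowed by both the 17 across and the 14 down.
R2C1 = 14 − 6 = 8 completes the 14 down.
R2C2 = 7 − 5 = 2 completes the 7 down.
No cell is forced outright now. R1C3 can only be 2 or 3 (the digits allowed by both its 17 across and its 11 down). If R1C3 = 3: that forces R1C5 = 1, after which R2C3 would have to be in {1,3,4,5,6,7,9} for the 25 across but in {8} for the 11 down — contradiction. So R1C3 = 2.
Given what's placed, R1C4 must be 1 to fit the 17 across and 6 down.
R1C5 = 17 − 14 = 3 completes the 17 across.
R2C3 = 11 − 2 = 9 completes the 11 down.
R2C4 = 6 − 1 = 5 completes the 6 down.
R2C5 = 25 − 24 = 1 completes the 25 across.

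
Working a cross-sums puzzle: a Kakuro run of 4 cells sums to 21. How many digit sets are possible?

11

4 distinct digits from 1–9 sum between 10 and 30.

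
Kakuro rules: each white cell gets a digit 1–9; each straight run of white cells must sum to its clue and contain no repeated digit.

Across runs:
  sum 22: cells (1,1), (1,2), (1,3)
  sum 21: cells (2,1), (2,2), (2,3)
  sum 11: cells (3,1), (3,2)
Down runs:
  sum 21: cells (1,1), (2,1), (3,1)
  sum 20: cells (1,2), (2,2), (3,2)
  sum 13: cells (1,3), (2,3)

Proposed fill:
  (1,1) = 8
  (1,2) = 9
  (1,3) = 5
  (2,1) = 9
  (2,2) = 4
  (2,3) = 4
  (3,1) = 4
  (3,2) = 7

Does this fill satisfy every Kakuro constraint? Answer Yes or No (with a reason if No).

No — the across run (2,1)–(2,3) sums to 17, not 21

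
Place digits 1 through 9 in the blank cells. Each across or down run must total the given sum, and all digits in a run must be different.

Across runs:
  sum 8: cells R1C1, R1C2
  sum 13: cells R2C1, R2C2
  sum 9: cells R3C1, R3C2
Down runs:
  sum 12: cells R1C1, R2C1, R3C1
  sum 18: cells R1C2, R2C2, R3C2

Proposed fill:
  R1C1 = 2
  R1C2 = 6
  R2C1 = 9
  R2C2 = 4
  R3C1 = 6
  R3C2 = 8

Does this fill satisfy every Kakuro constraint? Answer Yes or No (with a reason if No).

No — the across run R3C1–R3C2 sums to 14, not 9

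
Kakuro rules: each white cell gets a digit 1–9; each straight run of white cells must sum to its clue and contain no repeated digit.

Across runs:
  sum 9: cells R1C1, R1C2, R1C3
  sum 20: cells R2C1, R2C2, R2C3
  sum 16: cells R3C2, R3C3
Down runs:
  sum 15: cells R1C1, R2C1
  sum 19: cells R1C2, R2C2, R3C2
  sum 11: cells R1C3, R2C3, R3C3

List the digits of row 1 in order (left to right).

6 2 1

16 in 2 cells must be {7,9}.
Only 6 fits R1C1 under both its across sum 9 and down sum 15.
Given what's placed, R1C2 must be 2 to fit the 9 across and 19 down.
R1C3 = 9 − 8 = 1 completes the 9 across.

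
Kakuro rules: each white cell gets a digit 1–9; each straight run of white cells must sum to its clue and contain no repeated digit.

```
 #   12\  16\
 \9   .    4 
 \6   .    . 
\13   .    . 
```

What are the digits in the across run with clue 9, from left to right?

5 4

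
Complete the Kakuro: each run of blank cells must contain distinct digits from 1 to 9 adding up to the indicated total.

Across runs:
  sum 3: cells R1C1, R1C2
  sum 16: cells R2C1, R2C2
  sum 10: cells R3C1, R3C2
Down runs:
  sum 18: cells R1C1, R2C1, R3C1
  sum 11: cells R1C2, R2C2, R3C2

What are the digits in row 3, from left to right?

7 3

3 in 2 cells must be {1,2}; 16 in 2 cells must be {7,9}.
The 16 across and the 11 down share only 7, so R2C2 = 7.
Given what's placed, R1C2 must be 1 to fit the 3 across and 11 down.
R2C1 = 16 − 7 = 9 completes the 16 across.
R3C2 = 11 − 8 = 3 completes the 11 down.
R1C1 = 3 − 1 = 2 completes the 3 across.
R3C1 = 10 − 3 = 7 completes the 10 across.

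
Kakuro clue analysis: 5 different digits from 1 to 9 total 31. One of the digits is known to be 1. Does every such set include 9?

The only way to make 31 from 5 distinct digits under that restriction is {1,6,7,8,9}, which contains 9.

Yes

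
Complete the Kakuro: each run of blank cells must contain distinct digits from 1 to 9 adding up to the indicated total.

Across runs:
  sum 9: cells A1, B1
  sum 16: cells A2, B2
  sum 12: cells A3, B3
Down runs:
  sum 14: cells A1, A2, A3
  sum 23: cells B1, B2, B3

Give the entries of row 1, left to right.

3, 6

16 in 2 cells must be {7,9}; 23 in 3 cells must be {6,8,9}.
The 16 across and the 23 down share only 9, so B2 = 9.
Given what's placed, B3 must be 8 to fit the 12 across and 23 down.
B1 = 23 − 17 = 6 completes the 23 down.
A2 = 16 − 9 = 7 completes the 16 across.
A3 = 12 − 8 = 4 completes the 12 across.
A1 = 9 − 6 = 3 completes the 9 across.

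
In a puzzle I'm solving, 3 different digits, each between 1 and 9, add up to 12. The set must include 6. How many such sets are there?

2

3 distinct digits from 1–9 sum between 6 and 24.
Keeping only sets containing 6.
Enumerating: {1,5,6}, {2,4,6}.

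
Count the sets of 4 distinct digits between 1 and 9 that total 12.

2

4 distinct digits from 1–9 sum between 10 and 30.
Enumerating: {1,2,3,6}, {1,2,4,5}.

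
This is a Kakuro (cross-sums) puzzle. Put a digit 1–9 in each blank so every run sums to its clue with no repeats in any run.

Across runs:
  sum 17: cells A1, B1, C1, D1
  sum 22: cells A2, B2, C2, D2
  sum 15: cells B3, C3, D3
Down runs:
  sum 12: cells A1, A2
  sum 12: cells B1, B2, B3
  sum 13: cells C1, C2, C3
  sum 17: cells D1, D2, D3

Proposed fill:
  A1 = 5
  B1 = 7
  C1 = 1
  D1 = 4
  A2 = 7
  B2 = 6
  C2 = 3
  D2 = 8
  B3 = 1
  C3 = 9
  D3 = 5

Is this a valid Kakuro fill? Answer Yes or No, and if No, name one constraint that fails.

No — the down run B1–B3 sums to 14, not 12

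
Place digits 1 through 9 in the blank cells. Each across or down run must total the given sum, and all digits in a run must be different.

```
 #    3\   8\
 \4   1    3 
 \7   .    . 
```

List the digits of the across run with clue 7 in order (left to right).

2 5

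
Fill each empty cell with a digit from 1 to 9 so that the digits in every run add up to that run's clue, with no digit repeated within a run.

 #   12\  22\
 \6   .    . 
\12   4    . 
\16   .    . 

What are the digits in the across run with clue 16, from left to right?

7 9

16 in 2 cells must be {7,9}.
Only 5 fits R1C2 under both its across sum 6 and down sum 22.
R2C2 = 12 − 4 = 8 completes the 12 across.
Given what's placed, R3C1 must be 7 to fit the 16 across and 12 down.
R3C2 = 16 − 7 = 9 completes the 16 across.
R1C1 = 6 − 5 = 1 completes the 6 across.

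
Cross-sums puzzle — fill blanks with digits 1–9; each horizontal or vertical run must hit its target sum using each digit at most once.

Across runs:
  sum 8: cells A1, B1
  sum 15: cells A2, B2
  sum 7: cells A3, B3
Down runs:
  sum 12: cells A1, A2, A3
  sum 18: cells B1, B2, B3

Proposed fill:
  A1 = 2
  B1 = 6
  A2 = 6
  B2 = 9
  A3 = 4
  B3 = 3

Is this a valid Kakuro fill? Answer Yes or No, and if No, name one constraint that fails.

Yes

Across: 2+6=8; 6+9=15; 4+3=7. Down: 2+6+4=12; 6+9+3=18. No digit repeats within any run.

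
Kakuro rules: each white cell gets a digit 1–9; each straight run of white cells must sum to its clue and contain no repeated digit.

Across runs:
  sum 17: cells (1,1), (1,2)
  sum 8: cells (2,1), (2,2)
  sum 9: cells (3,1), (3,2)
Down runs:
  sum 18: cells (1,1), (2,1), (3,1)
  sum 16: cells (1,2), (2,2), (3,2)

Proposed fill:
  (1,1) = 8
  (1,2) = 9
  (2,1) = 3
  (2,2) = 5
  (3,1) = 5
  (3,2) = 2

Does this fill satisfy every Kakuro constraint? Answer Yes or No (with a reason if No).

No — the down run (1,1)–(3,1) sums to 16, not 18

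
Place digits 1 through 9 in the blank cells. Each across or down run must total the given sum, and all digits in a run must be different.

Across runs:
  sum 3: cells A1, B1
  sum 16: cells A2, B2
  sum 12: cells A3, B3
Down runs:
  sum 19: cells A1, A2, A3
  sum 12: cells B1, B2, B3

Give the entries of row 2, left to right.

3 in 2 cells must be {1,2}; 16 in 2 cells must be {7,9}.
The 3 across and the 19 down share only 2, so A1 = 2.
B1 = 3 − 2 = 1 completes the 3 across.
Given what's placed, A2 must be 9 to fit the 16 across and 19 down.
B2 = 16 − 9 = 7 completes the 16 across.
A3 = 19 − 11 = 8 completes the 19 down.
B3 = 12 − 8 = 4 completes the 12 across.

9 7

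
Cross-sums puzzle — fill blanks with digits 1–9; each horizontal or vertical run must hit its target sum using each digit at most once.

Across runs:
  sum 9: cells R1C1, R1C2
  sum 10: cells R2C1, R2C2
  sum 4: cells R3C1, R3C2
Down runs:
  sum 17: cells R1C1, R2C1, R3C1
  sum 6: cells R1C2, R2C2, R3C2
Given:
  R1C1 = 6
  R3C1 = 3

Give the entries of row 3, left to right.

3 1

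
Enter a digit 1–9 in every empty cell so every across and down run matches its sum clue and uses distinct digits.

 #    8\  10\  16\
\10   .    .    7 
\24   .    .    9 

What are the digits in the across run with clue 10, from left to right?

24 in 3 cells must be {7,8,9}; 16 in 2 cells must be {7,9}.
R2C1 = 7: the only remaining digit allowed by both the 24 across and the 8 down.
R2C2 = 24 − 16 = 8 completes the 24 across.
R1C1 = 8 − 7 = 1 completes the 8 down.
R1C2 = 10 − 8 = 2 completes the 10 across.

1 2 7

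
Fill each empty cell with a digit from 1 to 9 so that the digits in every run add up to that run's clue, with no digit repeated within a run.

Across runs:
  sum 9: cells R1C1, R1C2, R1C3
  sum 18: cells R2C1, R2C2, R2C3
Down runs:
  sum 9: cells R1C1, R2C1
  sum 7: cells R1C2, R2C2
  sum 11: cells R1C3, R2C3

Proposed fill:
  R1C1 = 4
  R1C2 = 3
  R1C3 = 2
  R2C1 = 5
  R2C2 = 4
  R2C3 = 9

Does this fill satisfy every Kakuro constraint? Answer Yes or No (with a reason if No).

Across: 4+3+2=9; 5+4+9=18. Down: 4+5=9; 3+4=7; 2+9=11. No digit repeats within any run.

Yes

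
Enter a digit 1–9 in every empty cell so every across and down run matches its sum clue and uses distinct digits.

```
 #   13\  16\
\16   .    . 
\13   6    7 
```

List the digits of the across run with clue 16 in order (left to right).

7 9

16 in 2 cells must be {7,9}.
R1C1 = 13 − 6 = 7 completes the 13 down.
R1C2 = 16 − 7 = 9 completes the 16 across.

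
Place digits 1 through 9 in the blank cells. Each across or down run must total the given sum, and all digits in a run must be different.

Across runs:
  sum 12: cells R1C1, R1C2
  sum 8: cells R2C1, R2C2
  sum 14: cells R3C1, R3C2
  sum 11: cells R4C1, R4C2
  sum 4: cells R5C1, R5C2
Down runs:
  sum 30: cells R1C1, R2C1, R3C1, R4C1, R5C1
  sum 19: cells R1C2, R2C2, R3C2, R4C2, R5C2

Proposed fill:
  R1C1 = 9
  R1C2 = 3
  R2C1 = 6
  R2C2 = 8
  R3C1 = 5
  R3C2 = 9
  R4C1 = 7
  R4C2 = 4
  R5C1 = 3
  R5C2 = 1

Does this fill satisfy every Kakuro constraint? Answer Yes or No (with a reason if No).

No — the across run R2C1–R2C2 sums to 14, not 8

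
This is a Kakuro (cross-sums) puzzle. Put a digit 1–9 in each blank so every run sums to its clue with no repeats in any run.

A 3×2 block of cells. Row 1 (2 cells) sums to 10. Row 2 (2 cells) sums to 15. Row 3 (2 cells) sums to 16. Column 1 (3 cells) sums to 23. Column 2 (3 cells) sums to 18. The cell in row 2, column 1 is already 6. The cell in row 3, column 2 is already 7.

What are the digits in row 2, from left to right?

6 9

16 in 2 cells must be {7,9}; 23 in 3 cells must be {6,8,9}.
(2,2) = 15 − 6 = 9 completes the 15 across.
(3,1) = 16 − 7 = 9 completes the 16 across.
(1,1) = 23 − 15 = 8 completes the 23 down.
(1,2) = 10 − 8 = 2 completes the 10 across.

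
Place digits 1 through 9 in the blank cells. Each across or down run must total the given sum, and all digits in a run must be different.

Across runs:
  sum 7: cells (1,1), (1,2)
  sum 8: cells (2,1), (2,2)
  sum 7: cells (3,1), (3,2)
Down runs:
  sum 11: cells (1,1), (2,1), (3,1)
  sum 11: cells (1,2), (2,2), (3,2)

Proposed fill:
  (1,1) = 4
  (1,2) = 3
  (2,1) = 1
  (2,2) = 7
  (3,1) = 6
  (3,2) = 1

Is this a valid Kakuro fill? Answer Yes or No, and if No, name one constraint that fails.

Across: 4+3=7; 1+7=8; 6+1=7. Down: 4+1+6=11; 3+7+1=11. No digit repeats within any run.

Yes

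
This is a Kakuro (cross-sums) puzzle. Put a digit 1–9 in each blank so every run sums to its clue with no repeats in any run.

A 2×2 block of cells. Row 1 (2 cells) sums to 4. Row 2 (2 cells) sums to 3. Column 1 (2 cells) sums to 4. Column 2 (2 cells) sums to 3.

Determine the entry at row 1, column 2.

1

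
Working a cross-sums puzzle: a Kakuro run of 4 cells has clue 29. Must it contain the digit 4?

The only way to make 29 from 4 distinct digits is {5,7,8,9}, which does not contain 4.

No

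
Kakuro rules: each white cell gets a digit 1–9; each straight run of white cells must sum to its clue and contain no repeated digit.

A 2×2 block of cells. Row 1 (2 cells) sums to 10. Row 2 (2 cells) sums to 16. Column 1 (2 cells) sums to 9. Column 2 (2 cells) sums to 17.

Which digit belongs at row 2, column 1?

16 in 2 cells must be {7,9}; 17 in 2 cells must be {8,9}.
The 16 across and the 9 down share only 7, so (2,1) = 7.
(2,2) = 16 − 7 = 9 completes the 16 across.
(1,1) = 9 − 7 = 2 completes the 9 down.
(1,2) = 10 − 2 = 8 completes the 10 across.

7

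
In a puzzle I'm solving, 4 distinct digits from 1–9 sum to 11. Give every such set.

{1,2,3,5}

4 distinct digits from 1–9 sum between 10 and 30.
Only one set works: {1,2,3,5}.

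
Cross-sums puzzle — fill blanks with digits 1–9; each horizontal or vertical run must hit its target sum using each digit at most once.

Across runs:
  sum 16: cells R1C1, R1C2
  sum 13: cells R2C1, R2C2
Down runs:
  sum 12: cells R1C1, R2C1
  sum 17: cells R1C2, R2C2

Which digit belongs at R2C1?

5

16 in 2 cells must be {7,9}; 17 in 2 cells must be {8,9}.
The 16 across and the 17 down share only 9, so R1C2 = 9.
R2C2 = 17 − 9 = 8 completes the 17 down.
R1C1 = 16 − 9 = 7 completes the 16 across.
R2C1 = 13 − 8 = 5 completes the 13 across.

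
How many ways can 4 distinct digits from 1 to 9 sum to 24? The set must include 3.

3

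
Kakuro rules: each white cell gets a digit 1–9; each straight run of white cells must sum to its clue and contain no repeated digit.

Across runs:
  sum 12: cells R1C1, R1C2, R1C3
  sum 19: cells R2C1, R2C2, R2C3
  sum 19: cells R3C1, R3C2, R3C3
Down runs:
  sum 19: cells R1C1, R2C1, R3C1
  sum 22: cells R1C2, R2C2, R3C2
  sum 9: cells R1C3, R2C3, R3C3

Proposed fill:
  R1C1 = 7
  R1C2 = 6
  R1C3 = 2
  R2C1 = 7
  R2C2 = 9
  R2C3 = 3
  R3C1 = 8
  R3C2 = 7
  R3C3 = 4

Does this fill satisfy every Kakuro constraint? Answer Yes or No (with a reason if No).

No — the down run R1C1–R3C1 sums to 22, not 19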